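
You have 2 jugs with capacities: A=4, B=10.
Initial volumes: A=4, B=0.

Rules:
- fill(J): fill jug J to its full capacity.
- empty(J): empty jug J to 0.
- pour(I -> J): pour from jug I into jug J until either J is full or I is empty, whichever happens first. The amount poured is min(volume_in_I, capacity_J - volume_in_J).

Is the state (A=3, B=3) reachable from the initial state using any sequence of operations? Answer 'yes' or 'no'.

Answer: no

Derivation:
BFS explored all 14 reachable states.
Reachable set includes: (0,0), (0,2), (0,4), (0,6), (0,8), (0,10), (2,0), (2,10), (4,0), (4,2), (4,4), (4,6) ...
Target (A=3, B=3) not in reachable set → no.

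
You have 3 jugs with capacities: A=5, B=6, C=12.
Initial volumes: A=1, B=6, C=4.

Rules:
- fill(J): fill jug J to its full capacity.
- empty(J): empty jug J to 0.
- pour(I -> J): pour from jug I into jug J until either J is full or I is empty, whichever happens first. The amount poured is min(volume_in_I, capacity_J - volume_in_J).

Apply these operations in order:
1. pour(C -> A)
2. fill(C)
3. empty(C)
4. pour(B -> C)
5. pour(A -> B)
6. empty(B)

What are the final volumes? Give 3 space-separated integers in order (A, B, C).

Answer: 0 0 6

Derivation:
Step 1: pour(C -> A) -> (A=5 B=6 C=0)
Step 2: fill(C) -> (A=5 B=6 C=12)
Step 3: empty(C) -> (A=5 B=6 C=0)
Step 4: pour(B -> C) -> (A=5 B=0 C=6)
Step 5: pour(A -> B) -> (A=0 B=5 C=6)
Step 6: empty(B) -> (A=0 B=0 C=6)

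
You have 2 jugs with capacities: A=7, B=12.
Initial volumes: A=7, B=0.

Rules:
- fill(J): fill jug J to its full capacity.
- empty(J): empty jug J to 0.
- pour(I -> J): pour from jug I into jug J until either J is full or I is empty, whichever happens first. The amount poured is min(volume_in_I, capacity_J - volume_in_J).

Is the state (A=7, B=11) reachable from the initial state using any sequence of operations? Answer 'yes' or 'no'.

BFS from (A=7, B=0):
  1. pour(A -> B) -> (A=0 B=7)
  2. fill(A) -> (A=7 B=7)
  3. pour(A -> B) -> (A=2 B=12)
  4. empty(B) -> (A=2 B=0)
  5. pour(A -> B) -> (A=0 B=2)
  6. fill(A) -> (A=7 B=2)
  7. pour(A -> B) -> (A=0 B=9)
  8. fill(A) -> (A=7 B=9)
  9. pour(A -> B) -> (A=4 B=12)
  10. empty(B) -> (A=4 B=0)
  11. pour(A -> B) -> (A=0 B=4)
  12. fill(A) -> (A=7 B=4)
  13. pour(A -> B) -> (A=0 B=11)
  14. fill(A) -> (A=7 B=11)
Target reached → yes.

Answer: yes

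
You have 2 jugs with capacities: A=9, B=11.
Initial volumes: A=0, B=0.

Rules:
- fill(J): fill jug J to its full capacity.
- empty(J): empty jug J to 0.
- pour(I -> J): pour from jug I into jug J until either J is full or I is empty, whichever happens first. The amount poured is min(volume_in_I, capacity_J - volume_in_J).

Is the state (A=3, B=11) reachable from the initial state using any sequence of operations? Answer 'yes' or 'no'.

BFS from (A=0, B=0):
  1. fill(A) -> (A=9 B=0)
  2. pour(A -> B) -> (A=0 B=9)
  3. fill(A) -> (A=9 B=9)
  4. pour(A -> B) -> (A=7 B=11)
  5. empty(B) -> (A=7 B=0)
  6. pour(A -> B) -> (A=0 B=7)
  7. fill(A) -> (A=9 B=7)
  8. pour(A -> B) -> (A=5 B=11)
  9. empty(B) -> (A=5 B=0)
  10. pour(A -> B) -> (A=0 B=5)
  11. fill(A) -> (A=9 B=5)
  12. pour(A -> B) -> (A=3 B=11)
Target reached → yes.

Answer: yes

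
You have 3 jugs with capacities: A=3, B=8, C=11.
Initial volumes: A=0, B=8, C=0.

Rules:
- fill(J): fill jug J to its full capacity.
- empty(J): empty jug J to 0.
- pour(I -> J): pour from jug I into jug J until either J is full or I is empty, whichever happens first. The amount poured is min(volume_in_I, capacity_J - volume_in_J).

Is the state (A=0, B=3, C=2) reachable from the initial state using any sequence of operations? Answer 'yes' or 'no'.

BFS from (A=0, B=8, C=0):
  1. pour(B -> A) -> (A=3 B=5 C=0)
  2. empty(A) -> (A=0 B=5 C=0)
  3. pour(B -> A) -> (A=3 B=2 C=0)
  4. pour(B -> C) -> (A=3 B=0 C=2)
  5. pour(A -> B) -> (A=0 B=3 C=2)
Target reached → yes.

Answer: yes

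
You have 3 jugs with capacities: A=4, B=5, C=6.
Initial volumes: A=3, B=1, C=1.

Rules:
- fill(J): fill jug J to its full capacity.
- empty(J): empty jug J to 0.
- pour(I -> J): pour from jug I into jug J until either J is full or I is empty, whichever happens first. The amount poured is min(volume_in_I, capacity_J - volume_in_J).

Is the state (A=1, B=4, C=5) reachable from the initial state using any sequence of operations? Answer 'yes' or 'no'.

BFS explored all 151 reachable states.
Reachable set includes: (0,0,0), (0,0,1), (0,0,2), (0,0,3), (0,0,4), (0,0,5), (0,0,6), (0,1,0), (0,1,1), (0,1,2), (0,1,3), (0,1,4) ...
Target (A=1, B=4, C=5) not in reachable set → no.

Answer: no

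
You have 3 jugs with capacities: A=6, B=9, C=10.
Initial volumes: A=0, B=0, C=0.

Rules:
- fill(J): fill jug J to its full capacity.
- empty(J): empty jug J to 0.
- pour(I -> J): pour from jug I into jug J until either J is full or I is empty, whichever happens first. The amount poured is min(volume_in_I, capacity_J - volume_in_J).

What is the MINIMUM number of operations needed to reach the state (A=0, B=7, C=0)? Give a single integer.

Answer: 6

Derivation:
BFS from (A=0, B=0, C=0). One shortest path:
  1. fill(A) -> (A=6 B=0 C=0)
  2. fill(C) -> (A=6 B=0 C=10)
  3. pour(A -> B) -> (A=0 B=6 C=10)
  4. pour(C -> B) -> (A=0 B=9 C=7)
  5. empty(B) -> (A=0 B=0 C=7)
  6. pour(C -> B) -> (A=0 B=7 C=0)
Reached target in 6 moves.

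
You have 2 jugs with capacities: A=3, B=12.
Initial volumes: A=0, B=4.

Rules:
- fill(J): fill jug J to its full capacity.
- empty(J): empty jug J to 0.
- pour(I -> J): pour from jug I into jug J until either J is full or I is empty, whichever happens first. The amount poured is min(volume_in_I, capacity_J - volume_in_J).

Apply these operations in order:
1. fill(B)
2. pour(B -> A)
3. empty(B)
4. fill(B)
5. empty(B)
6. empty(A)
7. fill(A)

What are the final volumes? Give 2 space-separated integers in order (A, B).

Step 1: fill(B) -> (A=0 B=12)
Step 2: pour(B -> A) -> (A=3 B=9)
Step 3: empty(B) -> (A=3 B=0)
Step 4: fill(B) -> (A=3 B=12)
Step 5: empty(B) -> (A=3 B=0)
Step 6: empty(A) -> (A=0 B=0)
Step 7: fill(A) -> (A=3 B=0)

Answer: 3 0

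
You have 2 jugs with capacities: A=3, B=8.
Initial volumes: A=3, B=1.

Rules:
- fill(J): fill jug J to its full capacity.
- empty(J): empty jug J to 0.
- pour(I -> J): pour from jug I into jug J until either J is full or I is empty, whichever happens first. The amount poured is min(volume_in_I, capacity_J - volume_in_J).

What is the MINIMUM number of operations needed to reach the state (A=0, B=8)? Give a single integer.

Answer: 2

Derivation:
BFS from (A=3, B=1). One shortest path:
  1. empty(A) -> (A=0 B=1)
  2. fill(B) -> (A=0 B=8)
Reached target in 2 moves.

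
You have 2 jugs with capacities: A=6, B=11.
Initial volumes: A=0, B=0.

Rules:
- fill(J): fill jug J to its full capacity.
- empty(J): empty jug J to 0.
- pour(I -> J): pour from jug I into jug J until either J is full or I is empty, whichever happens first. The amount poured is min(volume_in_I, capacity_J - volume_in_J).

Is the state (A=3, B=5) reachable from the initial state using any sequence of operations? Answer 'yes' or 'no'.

BFS explored all 34 reachable states.
Reachable set includes: (0,0), (0,1), (0,2), (0,3), (0,4), (0,5), (0,6), (0,7), (0,8), (0,9), (0,10), (0,11) ...
Target (A=3, B=5) not in reachable set → no.

Answer: no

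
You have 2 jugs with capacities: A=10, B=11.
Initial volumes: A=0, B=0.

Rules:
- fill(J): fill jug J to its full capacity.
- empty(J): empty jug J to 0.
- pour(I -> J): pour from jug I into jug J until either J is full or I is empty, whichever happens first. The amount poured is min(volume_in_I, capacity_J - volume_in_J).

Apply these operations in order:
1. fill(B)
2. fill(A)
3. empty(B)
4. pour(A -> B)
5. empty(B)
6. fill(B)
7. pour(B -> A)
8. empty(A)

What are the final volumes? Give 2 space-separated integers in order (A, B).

Step 1: fill(B) -> (A=0 B=11)
Step 2: fill(A) -> (A=10 B=11)
Step 3: empty(B) -> (A=10 B=0)
Step 4: pour(A -> B) -> (A=0 B=10)
Step 5: empty(B) -> (A=0 B=0)
Step 6: fill(B) -> (A=0 B=11)
Step 7: pour(B -> A) -> (A=10 B=1)
Step 8: empty(A) -> (A=0 B=1)

Answer: 0 1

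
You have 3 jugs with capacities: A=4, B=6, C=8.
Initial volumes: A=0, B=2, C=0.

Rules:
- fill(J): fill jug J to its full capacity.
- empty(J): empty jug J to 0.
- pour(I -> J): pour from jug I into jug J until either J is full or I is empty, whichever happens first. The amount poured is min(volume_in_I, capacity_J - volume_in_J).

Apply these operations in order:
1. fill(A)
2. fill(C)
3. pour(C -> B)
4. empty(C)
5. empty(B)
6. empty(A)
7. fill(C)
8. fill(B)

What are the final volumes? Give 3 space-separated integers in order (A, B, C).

Answer: 0 6 8

Derivation:
Step 1: fill(A) -> (A=4 B=2 C=0)
Step 2: fill(C) -> (A=4 B=2 C=8)
Step 3: pour(C -> B) -> (A=4 B=6 C=4)
Step 4: empty(C) -> (A=4 B=6 C=0)
Step 5: empty(B) -> (A=4 B=0 C=0)
Step 6: empty(A) -> (A=0 B=0 C=0)
Step 7: fill(C) -> (A=0 B=0 C=8)
Step 8: fill(B) -> (A=0 B=6 C=8)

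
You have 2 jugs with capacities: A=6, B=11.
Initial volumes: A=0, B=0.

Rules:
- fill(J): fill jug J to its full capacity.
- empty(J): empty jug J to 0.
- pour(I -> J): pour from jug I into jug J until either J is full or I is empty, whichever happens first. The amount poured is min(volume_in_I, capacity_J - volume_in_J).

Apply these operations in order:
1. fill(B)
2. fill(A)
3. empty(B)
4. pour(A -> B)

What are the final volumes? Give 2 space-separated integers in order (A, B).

Step 1: fill(B) -> (A=0 B=11)
Step 2: fill(A) -> (A=6 B=11)
Step 3: empty(B) -> (A=6 B=0)
Step 4: pour(A -> B) -> (A=0 B=6)

Answer: 0 6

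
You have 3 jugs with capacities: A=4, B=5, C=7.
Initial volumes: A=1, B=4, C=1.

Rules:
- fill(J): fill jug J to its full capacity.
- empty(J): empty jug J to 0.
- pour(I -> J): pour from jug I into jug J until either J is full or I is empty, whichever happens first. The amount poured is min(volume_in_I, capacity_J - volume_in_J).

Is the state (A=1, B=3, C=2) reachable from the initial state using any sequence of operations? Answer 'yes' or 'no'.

BFS explored all 169 reachable states.
Reachable set includes: (0,0,0), (0,0,1), (0,0,2), (0,0,3), (0,0,4), (0,0,5), (0,0,6), (0,0,7), (0,1,0), (0,1,1), (0,1,2), (0,1,3) ...
Target (A=1, B=3, C=2) not in reachable set → no.

Answer: no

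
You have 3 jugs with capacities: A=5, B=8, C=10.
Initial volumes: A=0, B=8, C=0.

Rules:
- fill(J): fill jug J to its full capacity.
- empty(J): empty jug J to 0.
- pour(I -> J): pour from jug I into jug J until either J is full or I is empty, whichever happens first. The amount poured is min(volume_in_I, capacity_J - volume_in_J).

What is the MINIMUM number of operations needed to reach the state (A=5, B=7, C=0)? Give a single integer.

BFS from (A=0, B=8, C=0). One shortest path:
  1. fill(A) -> (A=5 B=8 C=0)
  2. empty(B) -> (A=5 B=0 C=0)
  3. fill(C) -> (A=5 B=0 C=10)
  4. pour(A -> B) -> (A=0 B=5 C=10)
  5. fill(A) -> (A=5 B=5 C=10)
  6. pour(C -> B) -> (A=5 B=8 C=7)
  7. empty(B) -> (A=5 B=0 C=7)
  8. pour(C -> B) -> (A=5 B=7 C=0)
Reached target in 8 moves.

Answer: 8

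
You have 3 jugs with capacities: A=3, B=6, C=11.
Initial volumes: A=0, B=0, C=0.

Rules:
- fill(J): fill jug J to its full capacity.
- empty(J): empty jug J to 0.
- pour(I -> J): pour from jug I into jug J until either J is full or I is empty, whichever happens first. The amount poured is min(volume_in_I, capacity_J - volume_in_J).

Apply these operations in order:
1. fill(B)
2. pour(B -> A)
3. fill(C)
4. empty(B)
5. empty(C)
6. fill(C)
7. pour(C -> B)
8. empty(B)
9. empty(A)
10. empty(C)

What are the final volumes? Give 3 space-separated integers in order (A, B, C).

Step 1: fill(B) -> (A=0 B=6 C=0)
Step 2: pour(B -> A) -> (A=3 B=3 C=0)
Step 3: fill(C) -> (A=3 B=3 C=11)
Step 4: empty(B) -> (A=3 B=0 C=11)
Step 5: empty(C) -> (A=3 B=0 C=0)
Step 6: fill(C) -> (A=3 B=0 C=11)
Step 7: pour(C -> B) -> (A=3 B=6 C=5)
Step 8: empty(B) -> (A=3 B=0 C=5)
Step 9: empty(A) -> (A=0 B=0 C=5)
Step 10: empty(C) -> (A=0 B=0 C=0)

Answer: 0 0 0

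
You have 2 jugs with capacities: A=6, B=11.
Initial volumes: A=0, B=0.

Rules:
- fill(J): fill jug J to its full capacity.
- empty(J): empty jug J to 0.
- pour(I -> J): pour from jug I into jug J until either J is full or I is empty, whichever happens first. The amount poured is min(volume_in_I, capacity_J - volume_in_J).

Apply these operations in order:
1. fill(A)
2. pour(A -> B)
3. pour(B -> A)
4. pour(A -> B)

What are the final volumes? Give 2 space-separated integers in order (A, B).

Step 1: fill(A) -> (A=6 B=0)
Step 2: pour(A -> B) -> (A=0 B=6)
Step 3: pour(B -> A) -> (A=6 B=0)
Step 4: pour(A -> B) -> (A=0 B=6)

Answer: 0 6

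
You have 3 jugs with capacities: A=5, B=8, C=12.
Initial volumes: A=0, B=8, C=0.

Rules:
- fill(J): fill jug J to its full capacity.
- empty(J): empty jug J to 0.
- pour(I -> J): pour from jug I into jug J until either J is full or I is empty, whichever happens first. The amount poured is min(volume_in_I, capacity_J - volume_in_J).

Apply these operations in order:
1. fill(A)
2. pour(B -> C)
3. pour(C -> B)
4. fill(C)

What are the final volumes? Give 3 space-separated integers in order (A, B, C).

Step 1: fill(A) -> (A=5 B=8 C=0)
Step 2: pour(B -> C) -> (A=5 B=0 C=8)
Step 3: pour(C -> B) -> (A=5 B=8 C=0)
Step 4: fill(C) -> (A=5 B=8 C=12)

Answer: 5 8 12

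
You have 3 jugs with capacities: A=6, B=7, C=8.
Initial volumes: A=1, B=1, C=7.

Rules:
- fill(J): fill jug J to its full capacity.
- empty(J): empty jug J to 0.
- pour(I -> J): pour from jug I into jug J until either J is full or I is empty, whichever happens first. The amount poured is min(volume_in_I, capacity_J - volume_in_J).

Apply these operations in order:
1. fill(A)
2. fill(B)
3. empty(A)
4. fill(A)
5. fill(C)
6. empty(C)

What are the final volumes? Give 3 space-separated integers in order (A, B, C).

Step 1: fill(A) -> (A=6 B=1 C=7)
Step 2: fill(B) -> (A=6 B=7 C=7)
Step 3: empty(A) -> (A=0 B=7 C=7)
Step 4: fill(A) -> (A=6 B=7 C=7)
Step 5: fill(C) -> (A=6 B=7 C=8)
Step 6: empty(C) -> (A=6 B=7 C=0)

Answer: 6 7 0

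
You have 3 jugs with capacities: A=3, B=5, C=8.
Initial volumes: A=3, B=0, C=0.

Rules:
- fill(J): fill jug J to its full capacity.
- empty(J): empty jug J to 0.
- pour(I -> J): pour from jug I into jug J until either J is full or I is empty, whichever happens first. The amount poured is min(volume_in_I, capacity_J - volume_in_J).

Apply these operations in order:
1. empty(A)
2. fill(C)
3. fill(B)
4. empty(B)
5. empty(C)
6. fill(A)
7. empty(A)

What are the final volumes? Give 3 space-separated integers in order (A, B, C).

Step 1: empty(A) -> (A=0 B=0 C=0)
Step 2: fill(C) -> (A=0 B=0 C=8)
Step 3: fill(B) -> (A=0 B=5 C=8)
Step 4: empty(B) -> (A=0 B=0 C=8)
Step 5: empty(C) -> (A=0 B=0 C=0)
Step 6: fill(A) -> (A=3 B=0 C=0)
Step 7: empty(A) -> (A=0 B=0 C=0)

Answer: 0 0 0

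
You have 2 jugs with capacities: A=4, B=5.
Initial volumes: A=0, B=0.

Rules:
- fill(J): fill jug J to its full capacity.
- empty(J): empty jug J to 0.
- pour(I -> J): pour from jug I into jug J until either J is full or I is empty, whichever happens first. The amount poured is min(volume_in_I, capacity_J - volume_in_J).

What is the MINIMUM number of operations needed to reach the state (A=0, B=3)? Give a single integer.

BFS from (A=0, B=0). One shortest path:
  1. fill(A) -> (A=4 B=0)
  2. pour(A -> B) -> (A=0 B=4)
  3. fill(A) -> (A=4 B=4)
  4. pour(A -> B) -> (A=3 B=5)
  5. empty(B) -> (A=3 B=0)
  6. pour(A -> B) -> (A=0 B=3)
Reached target in 6 moves.

Answer: 6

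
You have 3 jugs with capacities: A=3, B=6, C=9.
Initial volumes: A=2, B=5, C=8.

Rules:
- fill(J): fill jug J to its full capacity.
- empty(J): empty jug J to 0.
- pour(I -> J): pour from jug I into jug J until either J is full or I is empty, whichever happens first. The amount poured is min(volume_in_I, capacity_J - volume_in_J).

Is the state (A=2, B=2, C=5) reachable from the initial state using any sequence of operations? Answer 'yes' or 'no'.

BFS explored all 179 reachable states.
Reachable set includes: (0,0,0), (0,0,1), (0,0,2), (0,0,3), (0,0,4), (0,0,5), (0,0,6), (0,0,7), (0,0,8), (0,0,9), (0,1,0), (0,1,2) ...
Target (A=2, B=2, C=5) not in reachable set → no.

Answer: no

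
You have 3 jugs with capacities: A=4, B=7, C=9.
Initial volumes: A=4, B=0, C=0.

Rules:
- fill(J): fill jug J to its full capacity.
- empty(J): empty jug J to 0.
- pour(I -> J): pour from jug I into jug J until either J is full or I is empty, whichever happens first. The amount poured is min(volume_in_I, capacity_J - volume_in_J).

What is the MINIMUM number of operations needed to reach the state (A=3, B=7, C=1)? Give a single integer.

BFS from (A=4, B=0, C=0). One shortest path:
  1. fill(B) -> (A=4 B=7 C=0)
  2. pour(A -> C) -> (A=0 B=7 C=4)
  3. pour(B -> A) -> (A=4 B=3 C=4)
  4. pour(A -> C) -> (A=0 B=3 C=8)
  5. pour(B -> A) -> (A=3 B=0 C=8)
  6. pour(C -> B) -> (A=3 B=7 C=1)
Reached target in 6 moves.

Answer: 6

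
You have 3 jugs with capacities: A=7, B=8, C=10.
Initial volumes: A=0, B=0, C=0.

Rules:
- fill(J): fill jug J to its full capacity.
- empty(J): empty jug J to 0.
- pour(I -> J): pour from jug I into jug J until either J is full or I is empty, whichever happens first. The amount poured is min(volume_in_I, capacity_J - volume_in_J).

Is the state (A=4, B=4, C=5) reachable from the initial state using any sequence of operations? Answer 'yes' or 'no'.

Answer: no

Derivation:
BFS explored all 414 reachable states.
Reachable set includes: (0,0,0), (0,0,1), (0,0,2), (0,0,3), (0,0,4), (0,0,5), (0,0,6), (0,0,7), (0,0,8), (0,0,9), (0,0,10), (0,1,0) ...
Target (A=4, B=4, C=5) not in reachable set → no.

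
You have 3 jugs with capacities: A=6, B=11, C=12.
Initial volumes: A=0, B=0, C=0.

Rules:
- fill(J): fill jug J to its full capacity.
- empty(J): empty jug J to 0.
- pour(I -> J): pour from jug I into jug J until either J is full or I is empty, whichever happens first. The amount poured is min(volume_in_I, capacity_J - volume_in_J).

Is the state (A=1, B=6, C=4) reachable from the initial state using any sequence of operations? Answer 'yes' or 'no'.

BFS explored all 542 reachable states.
Reachable set includes: (0,0,0), (0,0,1), (0,0,2), (0,0,3), (0,0,4), (0,0,5), (0,0,6), (0,0,7), (0,0,8), (0,0,9), (0,0,10), (0,0,11) ...
Target (A=1, B=6, C=4) not in reachable set → no.

Answer: no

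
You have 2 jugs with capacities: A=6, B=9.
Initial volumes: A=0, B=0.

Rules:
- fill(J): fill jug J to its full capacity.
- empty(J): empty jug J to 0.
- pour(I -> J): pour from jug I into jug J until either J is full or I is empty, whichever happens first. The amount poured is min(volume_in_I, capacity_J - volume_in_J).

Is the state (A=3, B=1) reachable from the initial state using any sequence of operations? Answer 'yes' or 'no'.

Answer: no

Derivation:
BFS explored all 10 reachable states.
Reachable set includes: (0,0), (0,3), (0,6), (0,9), (3,0), (3,9), (6,0), (6,3), (6,6), (6,9)
Target (A=3, B=1) not in reachable set → no.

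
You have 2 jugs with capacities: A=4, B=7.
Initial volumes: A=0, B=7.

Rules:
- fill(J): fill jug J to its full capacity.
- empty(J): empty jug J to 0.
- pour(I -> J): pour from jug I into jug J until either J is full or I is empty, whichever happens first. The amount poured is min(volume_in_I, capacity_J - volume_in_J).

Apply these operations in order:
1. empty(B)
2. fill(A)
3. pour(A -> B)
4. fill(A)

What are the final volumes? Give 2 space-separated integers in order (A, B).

Step 1: empty(B) -> (A=0 B=0)
Step 2: fill(A) -> (A=4 B=0)
Step 3: pour(A -> B) -> (A=0 B=4)
Step 4: fill(A) -> (A=4 B=4)

Answer: 4 4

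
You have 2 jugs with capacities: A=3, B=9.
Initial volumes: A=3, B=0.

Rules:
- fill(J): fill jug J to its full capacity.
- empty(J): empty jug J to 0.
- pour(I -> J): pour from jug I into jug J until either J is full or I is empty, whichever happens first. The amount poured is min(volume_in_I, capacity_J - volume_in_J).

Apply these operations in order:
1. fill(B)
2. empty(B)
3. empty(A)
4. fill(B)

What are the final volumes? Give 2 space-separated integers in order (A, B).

Step 1: fill(B) -> (A=3 B=9)
Step 2: empty(B) -> (A=3 B=0)
Step 3: empty(A) -> (A=0 B=0)
Step 4: fill(B) -> (A=0 B=9)

Answer: 0 9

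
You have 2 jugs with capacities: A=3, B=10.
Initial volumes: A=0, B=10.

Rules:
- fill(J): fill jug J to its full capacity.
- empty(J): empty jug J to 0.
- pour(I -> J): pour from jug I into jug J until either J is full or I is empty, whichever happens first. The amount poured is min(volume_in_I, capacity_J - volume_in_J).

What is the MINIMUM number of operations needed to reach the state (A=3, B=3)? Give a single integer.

BFS from (A=0, B=10). One shortest path:
  1. fill(A) -> (A=3 B=10)
  2. empty(B) -> (A=3 B=0)
  3. pour(A -> B) -> (A=0 B=3)
  4. fill(A) -> (A=3 B=3)
Reached target in 4 moves.

Answer: 4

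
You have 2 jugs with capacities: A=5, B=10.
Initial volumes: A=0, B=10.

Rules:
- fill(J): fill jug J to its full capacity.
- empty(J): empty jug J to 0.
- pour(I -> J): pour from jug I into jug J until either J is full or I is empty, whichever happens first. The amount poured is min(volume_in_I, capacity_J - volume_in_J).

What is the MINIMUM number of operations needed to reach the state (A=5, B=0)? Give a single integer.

Answer: 2

Derivation:
BFS from (A=0, B=10). One shortest path:
  1. fill(A) -> (A=5 B=10)
  2. empty(B) -> (A=5 B=0)
Reached target in 2 moves.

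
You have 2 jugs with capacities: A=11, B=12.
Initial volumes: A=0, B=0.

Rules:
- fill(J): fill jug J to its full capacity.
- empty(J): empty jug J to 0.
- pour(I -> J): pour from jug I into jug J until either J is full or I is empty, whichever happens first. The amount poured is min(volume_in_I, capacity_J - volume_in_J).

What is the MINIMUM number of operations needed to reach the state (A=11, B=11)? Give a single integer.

Answer: 3

Derivation:
BFS from (A=0, B=0). One shortest path:
  1. fill(A) -> (A=11 B=0)
  2. pour(A -> B) -> (A=0 B=11)
  3. fill(A) -> (A=11 B=11)
Reached target in 3 moves.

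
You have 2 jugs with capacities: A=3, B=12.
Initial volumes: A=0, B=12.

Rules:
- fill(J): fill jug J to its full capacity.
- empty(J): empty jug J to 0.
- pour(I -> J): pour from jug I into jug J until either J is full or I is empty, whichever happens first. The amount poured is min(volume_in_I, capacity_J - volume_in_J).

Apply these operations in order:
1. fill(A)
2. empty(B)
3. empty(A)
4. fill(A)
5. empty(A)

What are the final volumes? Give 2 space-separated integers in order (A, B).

Answer: 0 0

Derivation:
Step 1: fill(A) -> (A=3 B=12)
Step 2: empty(B) -> (A=3 B=0)
Step 3: empty(A) -> (A=0 B=0)
Step 4: fill(A) -> (A=3 B=0)
Step 5: empty(A) -> (A=0 B=0)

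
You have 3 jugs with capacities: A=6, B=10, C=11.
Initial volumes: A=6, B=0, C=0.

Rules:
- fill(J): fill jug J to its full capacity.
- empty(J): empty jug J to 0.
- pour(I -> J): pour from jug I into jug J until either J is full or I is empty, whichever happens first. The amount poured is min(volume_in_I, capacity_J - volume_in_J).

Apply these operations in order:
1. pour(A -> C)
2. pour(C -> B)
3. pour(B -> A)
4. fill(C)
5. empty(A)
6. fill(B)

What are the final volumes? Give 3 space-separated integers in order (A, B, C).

Step 1: pour(A -> C) -> (A=0 B=0 C=6)
Step 2: pour(C -> B) -> (A=0 B=6 C=0)
Step 3: pour(B -> A) -> (A=6 B=0 C=0)
Step 4: fill(C) -> (A=6 B=0 C=11)
Step 5: empty(A) -> (A=0 B=0 C=11)
Step 6: fill(B) -> (A=0 B=10 C=11)

Answer: 0 10 11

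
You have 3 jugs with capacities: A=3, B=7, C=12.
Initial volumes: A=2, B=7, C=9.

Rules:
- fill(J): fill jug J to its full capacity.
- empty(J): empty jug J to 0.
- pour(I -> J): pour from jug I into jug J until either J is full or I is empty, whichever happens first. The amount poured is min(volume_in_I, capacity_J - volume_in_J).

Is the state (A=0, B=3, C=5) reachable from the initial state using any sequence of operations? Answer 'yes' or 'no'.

BFS from (A=2, B=7, C=9):
  1. empty(B) -> (A=2 B=0 C=9)
  2. pour(C -> A) -> (A=3 B=0 C=8)
  3. empty(A) -> (A=0 B=0 C=8)
  4. pour(C -> A) -> (A=3 B=0 C=5)
  5. pour(A -> B) -> (A=0 B=3 C=5)
Target reached → yes.

Answer: yes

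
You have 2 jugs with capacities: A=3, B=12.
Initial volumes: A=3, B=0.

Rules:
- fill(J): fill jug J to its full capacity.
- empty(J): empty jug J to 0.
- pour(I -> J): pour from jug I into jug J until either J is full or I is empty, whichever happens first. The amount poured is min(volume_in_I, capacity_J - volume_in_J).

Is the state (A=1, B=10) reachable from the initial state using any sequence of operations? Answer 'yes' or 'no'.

BFS explored all 10 reachable states.
Reachable set includes: (0,0), (0,3), (0,6), (0,9), (0,12), (3,0), (3,3), (3,6), (3,9), (3,12)
Target (A=1, B=10) not in reachable set → no.

Answer: no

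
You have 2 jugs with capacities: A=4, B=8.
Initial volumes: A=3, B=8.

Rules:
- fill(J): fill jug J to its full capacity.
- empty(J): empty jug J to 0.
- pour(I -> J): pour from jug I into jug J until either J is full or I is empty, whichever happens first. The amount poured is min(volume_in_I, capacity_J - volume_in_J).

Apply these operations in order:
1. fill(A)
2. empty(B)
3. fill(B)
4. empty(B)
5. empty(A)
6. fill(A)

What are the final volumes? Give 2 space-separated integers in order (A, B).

Answer: 4 0

Derivation:
Step 1: fill(A) -> (A=4 B=8)
Step 2: empty(B) -> (A=4 B=0)
Step 3: fill(B) -> (A=4 B=8)
Step 4: empty(B) -> (A=4 B=0)
Step 5: empty(A) -> (A=0 B=0)
Step 6: fill(A) -> (A=4 B=0)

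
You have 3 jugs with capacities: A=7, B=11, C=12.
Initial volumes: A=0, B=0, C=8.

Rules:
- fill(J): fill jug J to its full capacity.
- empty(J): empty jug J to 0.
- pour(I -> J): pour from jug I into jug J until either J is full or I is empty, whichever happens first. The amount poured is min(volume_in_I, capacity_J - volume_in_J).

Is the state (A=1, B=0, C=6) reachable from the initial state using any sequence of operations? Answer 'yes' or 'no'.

BFS from (A=0, B=0, C=8):
  1. pour(C -> A) -> (A=7 B=0 C=1)
  2. pour(A -> B) -> (A=0 B=7 C=1)
  3. pour(C -> A) -> (A=1 B=7 C=0)
  4. pour(B -> C) -> (A=1 B=0 C=7)
  5. fill(B) -> (A=1 B=11 C=7)
  6. pour(B -> C) -> (A=1 B=6 C=12)
  7. empty(C) -> (A=1 B=6 C=0)
  8. pour(B -> C) -> (A=1 B=0 C=6)
Target reached → yes.

Answer: yes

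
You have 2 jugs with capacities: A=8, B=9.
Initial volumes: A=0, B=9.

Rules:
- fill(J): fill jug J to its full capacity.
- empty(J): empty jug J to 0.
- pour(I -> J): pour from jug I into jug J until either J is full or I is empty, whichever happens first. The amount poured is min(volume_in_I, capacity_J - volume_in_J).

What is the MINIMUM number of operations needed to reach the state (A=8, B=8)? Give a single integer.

Answer: 4

Derivation:
BFS from (A=0, B=9). One shortest path:
  1. fill(A) -> (A=8 B=9)
  2. empty(B) -> (A=8 B=0)
  3. pour(A -> B) -> (A=0 B=8)
  4. fill(A) -> (A=8 B=8)
Reached target in 4 moves.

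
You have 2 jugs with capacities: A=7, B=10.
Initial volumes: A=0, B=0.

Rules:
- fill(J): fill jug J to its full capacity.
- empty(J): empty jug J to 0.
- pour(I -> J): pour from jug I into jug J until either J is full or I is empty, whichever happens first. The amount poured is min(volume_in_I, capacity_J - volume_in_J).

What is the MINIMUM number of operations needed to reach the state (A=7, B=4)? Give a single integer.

Answer: 7

Derivation:
BFS from (A=0, B=0). One shortest path:
  1. fill(A) -> (A=7 B=0)
  2. pour(A -> B) -> (A=0 B=7)
  3. fill(A) -> (A=7 B=7)
  4. pour(A -> B) -> (A=4 B=10)
  5. empty(B) -> (A=4 B=0)
  6. pour(A -> B) -> (A=0 B=4)
  7. fill(A) -> (A=7 B=4)
Reached target in 7 moves.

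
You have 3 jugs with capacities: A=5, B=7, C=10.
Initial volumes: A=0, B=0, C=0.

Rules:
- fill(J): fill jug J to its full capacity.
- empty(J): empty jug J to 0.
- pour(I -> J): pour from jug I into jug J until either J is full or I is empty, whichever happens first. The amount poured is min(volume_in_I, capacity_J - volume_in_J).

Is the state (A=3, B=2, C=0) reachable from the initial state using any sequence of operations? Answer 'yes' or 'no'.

BFS from (A=0, B=0, C=0):
  1. fill(C) -> (A=0 B=0 C=10)
  2. pour(C -> B) -> (A=0 B=7 C=3)
  3. pour(B -> A) -> (A=5 B=2 C=3)
  4. empty(A) -> (A=0 B=2 C=3)
  5. pour(C -> A) -> (A=3 B=2 C=0)
Target reached → yes.

Answer: yes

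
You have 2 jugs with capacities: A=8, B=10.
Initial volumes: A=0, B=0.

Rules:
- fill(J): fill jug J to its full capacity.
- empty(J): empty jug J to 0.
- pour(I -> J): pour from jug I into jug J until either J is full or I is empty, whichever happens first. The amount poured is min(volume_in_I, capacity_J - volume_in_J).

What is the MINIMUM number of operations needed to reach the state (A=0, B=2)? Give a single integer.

Answer: 3

Derivation:
BFS from (A=0, B=0). One shortest path:
  1. fill(B) -> (A=0 B=10)
  2. pour(B -> A) -> (A=8 B=2)
  3. empty(A) -> (A=0 B=2)
Reached target in 3 moves.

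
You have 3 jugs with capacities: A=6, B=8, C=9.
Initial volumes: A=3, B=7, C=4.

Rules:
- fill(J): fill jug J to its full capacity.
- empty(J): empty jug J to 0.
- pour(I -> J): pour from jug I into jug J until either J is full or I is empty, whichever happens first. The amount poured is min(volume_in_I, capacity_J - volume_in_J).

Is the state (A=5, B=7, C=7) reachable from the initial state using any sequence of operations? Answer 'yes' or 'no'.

BFS explored all 351 reachable states.
Reachable set includes: (0,0,0), (0,0,1), (0,0,2), (0,0,3), (0,0,4), (0,0,5), (0,0,6), (0,0,7), (0,0,8), (0,0,9), (0,1,0), (0,1,1) ...
Target (A=5, B=7, C=7) not in reachable set → no.

Answer: no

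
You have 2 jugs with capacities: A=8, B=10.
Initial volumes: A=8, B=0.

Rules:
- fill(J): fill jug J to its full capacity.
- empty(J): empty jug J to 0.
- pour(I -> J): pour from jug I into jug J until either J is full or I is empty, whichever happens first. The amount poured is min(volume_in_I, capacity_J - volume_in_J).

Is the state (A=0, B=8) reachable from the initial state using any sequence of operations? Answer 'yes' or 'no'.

BFS from (A=8, B=0):
  1. pour(A -> B) -> (A=0 B=8)
Target reached → yes.

Answer: yes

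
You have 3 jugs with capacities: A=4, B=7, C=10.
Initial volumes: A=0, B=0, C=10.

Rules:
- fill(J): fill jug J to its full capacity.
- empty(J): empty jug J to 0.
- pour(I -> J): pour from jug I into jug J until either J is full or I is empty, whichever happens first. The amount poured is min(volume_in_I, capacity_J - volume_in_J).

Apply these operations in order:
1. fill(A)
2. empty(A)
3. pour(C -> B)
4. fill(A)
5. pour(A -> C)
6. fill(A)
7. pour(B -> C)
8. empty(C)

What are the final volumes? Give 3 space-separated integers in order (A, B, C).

Answer: 4 4 0

Derivation:
Step 1: fill(A) -> (A=4 B=0 C=10)
Step 2: empty(A) -> (A=0 B=0 C=10)
Step 3: pour(C -> B) -> (A=0 B=7 C=3)
Step 4: fill(A) -> (A=4 B=7 C=3)
Step 5: pour(A -> C) -> (A=0 B=7 C=7)
Step 6: fill(A) -> (A=4 B=7 C=7)
Step 7: pour(B -> C) -> (A=4 B=4 C=10)
Step 8: empty(C) -> (A=4 B=4 C=0)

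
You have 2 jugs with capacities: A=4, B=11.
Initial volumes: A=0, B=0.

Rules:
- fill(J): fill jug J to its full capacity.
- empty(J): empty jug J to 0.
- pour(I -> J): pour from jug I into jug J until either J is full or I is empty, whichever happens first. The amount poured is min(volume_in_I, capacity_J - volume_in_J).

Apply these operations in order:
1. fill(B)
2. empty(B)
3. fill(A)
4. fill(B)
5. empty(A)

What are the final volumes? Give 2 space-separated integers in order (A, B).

Step 1: fill(B) -> (A=0 B=11)
Step 2: empty(B) -> (A=0 B=0)
Step 3: fill(A) -> (A=4 B=0)
Step 4: fill(B) -> (A=4 B=11)
Step 5: empty(A) -> (A=0 B=11)

Answer: 0 11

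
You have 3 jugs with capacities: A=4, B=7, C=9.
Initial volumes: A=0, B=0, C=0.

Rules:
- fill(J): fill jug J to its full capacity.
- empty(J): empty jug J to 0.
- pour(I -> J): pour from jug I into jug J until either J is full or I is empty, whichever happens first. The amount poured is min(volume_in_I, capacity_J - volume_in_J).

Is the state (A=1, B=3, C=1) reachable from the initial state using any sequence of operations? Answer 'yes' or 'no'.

BFS explored all 256 reachable states.
Reachable set includes: (0,0,0), (0,0,1), (0,0,2), (0,0,3), (0,0,4), (0,0,5), (0,0,6), (0,0,7), (0,0,8), (0,0,9), (0,1,0), (0,1,1) ...
Target (A=1, B=3, C=1) not in reachable set → no.

Answer: no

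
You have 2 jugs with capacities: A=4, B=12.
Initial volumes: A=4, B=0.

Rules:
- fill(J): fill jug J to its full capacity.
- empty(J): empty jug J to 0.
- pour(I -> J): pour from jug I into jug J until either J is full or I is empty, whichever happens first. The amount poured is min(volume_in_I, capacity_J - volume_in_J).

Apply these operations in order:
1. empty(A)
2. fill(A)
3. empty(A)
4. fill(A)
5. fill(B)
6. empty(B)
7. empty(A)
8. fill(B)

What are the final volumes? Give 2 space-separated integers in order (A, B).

Answer: 0 12

Derivation:
Step 1: empty(A) -> (A=0 B=0)
Step 2: fill(A) -> (A=4 B=0)
Step 3: empty(A) -> (A=0 B=0)
Step 4: fill(A) -> (A=4 B=0)
Step 5: fill(B) -> (A=4 B=12)
Step 6: empty(B) -> (A=4 B=0)
Step 7: empty(A) -> (A=0 B=0)
Step 8: fill(B) -> (A=0 B=12)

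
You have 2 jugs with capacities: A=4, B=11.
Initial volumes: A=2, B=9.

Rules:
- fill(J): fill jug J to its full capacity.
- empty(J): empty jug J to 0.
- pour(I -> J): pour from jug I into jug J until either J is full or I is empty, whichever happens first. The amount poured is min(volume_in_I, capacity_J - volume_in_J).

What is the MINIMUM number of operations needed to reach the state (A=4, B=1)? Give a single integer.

Answer: 4

Derivation:
BFS from (A=2, B=9). One shortest path:
  1. empty(A) -> (A=0 B=9)
  2. pour(B -> A) -> (A=4 B=5)
  3. empty(A) -> (A=0 B=5)
  4. pour(B -> A) -> (A=4 B=1)
Reached target in 4 moves.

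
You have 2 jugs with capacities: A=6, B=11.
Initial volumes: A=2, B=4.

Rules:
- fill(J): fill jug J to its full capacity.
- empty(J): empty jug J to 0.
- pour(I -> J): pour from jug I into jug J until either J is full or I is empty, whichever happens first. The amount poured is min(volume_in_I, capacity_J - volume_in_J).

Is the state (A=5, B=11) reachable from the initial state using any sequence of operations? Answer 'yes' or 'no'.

BFS from (A=2, B=4):
  1. fill(A) -> (A=6 B=4)
  2. pour(A -> B) -> (A=0 B=10)
  3. fill(A) -> (A=6 B=10)
  4. pour(A -> B) -> (A=5 B=11)
Target reached → yes.

Answer: yes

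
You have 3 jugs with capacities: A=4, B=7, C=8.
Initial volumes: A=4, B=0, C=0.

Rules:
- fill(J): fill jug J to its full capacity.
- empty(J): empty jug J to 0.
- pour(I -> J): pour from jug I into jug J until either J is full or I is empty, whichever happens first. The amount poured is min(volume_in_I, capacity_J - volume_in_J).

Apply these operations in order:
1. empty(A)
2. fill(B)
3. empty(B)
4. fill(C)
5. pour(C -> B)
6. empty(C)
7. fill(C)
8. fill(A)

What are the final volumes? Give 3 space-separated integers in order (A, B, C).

Answer: 4 7 8

Derivation:
Step 1: empty(A) -> (A=0 B=0 C=0)
Step 2: fill(B) -> (A=0 B=7 C=0)
Step 3: empty(B) -> (A=0 B=0 C=0)
Step 4: fill(C) -> (A=0 B=0 C=8)
Step 5: pour(C -> B) -> (A=0 B=7 C=1)
Step 6: empty(C) -> (A=0 B=7 C=0)
Step 7: fill(C) -> (A=0 B=7 C=8)
Step 8: fill(A) -> (A=4 B=7 C=8)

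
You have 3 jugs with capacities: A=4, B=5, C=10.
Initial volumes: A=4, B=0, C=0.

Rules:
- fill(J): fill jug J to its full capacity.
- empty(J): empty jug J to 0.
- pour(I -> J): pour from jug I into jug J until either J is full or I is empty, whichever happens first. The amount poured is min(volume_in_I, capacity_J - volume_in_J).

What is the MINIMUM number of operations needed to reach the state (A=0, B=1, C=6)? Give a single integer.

Answer: 7

Derivation:
BFS from (A=4, B=0, C=0). One shortest path:
  1. empty(A) -> (A=0 B=0 C=0)
  2. fill(B) -> (A=0 B=5 C=0)
  3. fill(C) -> (A=0 B=5 C=10)
  4. pour(B -> A) -> (A=4 B=1 C=10)
  5. empty(A) -> (A=0 B=1 C=10)
  6. pour(C -> A) -> (A=4 B=1 C=6)
  7. empty(A) -> (A=0 B=1 C=6)
Reached target in 7 moves.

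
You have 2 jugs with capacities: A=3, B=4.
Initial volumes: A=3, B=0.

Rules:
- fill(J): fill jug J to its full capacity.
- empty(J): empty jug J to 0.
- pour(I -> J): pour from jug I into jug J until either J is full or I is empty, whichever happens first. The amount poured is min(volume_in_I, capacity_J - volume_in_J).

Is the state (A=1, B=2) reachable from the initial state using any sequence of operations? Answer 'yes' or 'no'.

BFS explored all 14 reachable states.
Reachable set includes: (0,0), (0,1), (0,2), (0,3), (0,4), (1,0), (1,4), (2,0), (2,4), (3,0), (3,1), (3,2) ...
Target (A=1, B=2) not in reachable set → no.

Answer: no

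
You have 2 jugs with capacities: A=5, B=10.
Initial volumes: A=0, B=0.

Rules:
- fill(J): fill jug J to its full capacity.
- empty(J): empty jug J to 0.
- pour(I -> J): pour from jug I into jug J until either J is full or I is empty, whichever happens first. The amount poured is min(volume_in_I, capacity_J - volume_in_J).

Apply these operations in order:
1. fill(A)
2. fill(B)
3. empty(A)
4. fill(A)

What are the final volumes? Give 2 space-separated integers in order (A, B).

Step 1: fill(A) -> (A=5 B=0)
Step 2: fill(B) -> (A=5 B=10)
Step 3: empty(A) -> (A=0 B=10)
Step 4: fill(A) -> (A=5 B=10)

Answer: 5 10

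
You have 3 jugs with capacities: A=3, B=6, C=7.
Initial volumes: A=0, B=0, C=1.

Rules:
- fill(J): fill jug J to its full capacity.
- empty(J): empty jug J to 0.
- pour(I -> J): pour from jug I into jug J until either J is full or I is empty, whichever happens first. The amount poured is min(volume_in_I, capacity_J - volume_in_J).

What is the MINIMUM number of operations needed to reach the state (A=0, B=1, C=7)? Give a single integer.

BFS from (A=0, B=0, C=1). One shortest path:
  1. pour(C -> B) -> (A=0 B=1 C=0)
  2. fill(C) -> (A=0 B=1 C=7)
Reached target in 2 moves.

Answer: 2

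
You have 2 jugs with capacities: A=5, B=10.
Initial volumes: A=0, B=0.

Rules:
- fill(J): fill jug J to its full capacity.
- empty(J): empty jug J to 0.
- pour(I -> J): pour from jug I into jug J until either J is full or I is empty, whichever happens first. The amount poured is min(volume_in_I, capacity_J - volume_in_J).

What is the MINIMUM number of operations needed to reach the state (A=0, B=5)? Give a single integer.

BFS from (A=0, B=0). One shortest path:
  1. fill(A) -> (A=5 B=0)
  2. pour(A -> B) -> (A=0 B=5)
Reached target in 2 moves.

Answer: 2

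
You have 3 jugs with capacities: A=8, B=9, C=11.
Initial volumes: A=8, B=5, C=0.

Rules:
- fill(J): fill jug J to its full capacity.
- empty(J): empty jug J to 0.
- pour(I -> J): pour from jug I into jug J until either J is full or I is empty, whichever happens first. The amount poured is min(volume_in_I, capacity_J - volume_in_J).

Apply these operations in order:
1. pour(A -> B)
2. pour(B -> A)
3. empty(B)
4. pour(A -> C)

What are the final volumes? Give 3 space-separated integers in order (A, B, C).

Step 1: pour(A -> B) -> (A=4 B=9 C=0)
Step 2: pour(B -> A) -> (A=8 B=5 C=0)
Step 3: empty(B) -> (A=8 B=0 C=0)
Step 4: pour(A -> C) -> (A=0 B=0 C=8)

Answer: 0 0 8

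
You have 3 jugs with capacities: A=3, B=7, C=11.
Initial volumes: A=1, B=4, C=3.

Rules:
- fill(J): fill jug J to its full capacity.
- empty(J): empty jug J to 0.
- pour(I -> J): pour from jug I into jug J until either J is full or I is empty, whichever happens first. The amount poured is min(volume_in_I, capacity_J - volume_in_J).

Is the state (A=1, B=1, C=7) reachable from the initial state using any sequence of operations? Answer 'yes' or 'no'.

Answer: no

Derivation:
BFS explored all 265 reachable states.
Reachable set includes: (0,0,0), (0,0,1), (0,0,2), (0,0,3), (0,0,4), (0,0,5), (0,0,6), (0,0,7), (0,0,8), (0,0,9), (0,0,10), (0,0,11) ...
Target (A=1, B=1, C=7) not in reachable set → no.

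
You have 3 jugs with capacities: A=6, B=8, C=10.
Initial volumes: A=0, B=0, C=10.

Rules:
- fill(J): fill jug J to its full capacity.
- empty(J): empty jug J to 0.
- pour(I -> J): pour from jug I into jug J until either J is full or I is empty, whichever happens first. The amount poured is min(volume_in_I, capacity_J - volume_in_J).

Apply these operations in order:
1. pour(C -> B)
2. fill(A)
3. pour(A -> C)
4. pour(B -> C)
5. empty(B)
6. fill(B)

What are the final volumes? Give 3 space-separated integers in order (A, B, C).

Answer: 0 8 10

Derivation:
Step 1: pour(C -> B) -> (A=0 B=8 C=2)
Step 2: fill(A) -> (A=6 B=8 C=2)
Step 3: pour(A -> C) -> (A=0 B=8 C=8)
Step 4: pour(B -> C) -> (A=0 B=6 C=10)
Step 5: empty(B) -> (A=0 B=0 C=10)
Step 6: fill(B) -> (A=0 B=8 C=10)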